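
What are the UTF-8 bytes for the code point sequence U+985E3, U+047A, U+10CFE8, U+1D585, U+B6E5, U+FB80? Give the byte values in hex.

F2 98 97 A3 D1 BA F4 8C BF A8 F0 9D 96 85 EB 9B A5 EF AE 80

U+985E3: 4-byte form → F2 98 97 A3.
U+047A: 2-byte form → D1 BA.
U+10CFE8: 4-byte form → F4 8C BF A8.
U+1D585: 4-byte form → F0 9D 96 85.
U+B6E5: 3-byte form → EB 9B A5.
U+FB80: 3-byte form → EF AE 80.
Concatenated (20 bytes): F2 98 97 A3 D1 BA F4 8C BF A8 F0 9D 96 85 EB 9B A5 EF AE 80.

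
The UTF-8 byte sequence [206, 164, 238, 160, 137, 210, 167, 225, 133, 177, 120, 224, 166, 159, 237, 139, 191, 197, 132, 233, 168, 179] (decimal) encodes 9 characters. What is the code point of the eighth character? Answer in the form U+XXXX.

Offset 0: leading byte 0xCE = 11001110 → 2-byte char #1 = CE A4.
Offset 2: leading byte 0xEE = 11101110 → 3-byte char #2 = EE A0 89.
Offset 5: leading byte 0xD2 = 11010010 → 2-byte char #3 = D2 A7.
Offset 7: leading byte 0xE1 = 11100001 → 3-byte char #4 = E1 85 B1.
Offset 10: leading byte 0x78 = 01111000 → 1-byte char #5 = 78.
Offset 11: leading byte 0xE0 = 11100000 → 3-byte char #6 = E0 A6 9F.
Offset 14: leading byte 0xED = 11101101 → 3-byte char #7 = ED 8B BF.
Offset 17: leading byte 0xC5 = 11000101 → 2-byte char #8 = C5 84.
Leading byte 0xC5 = 11000101 matches 110xxxxx → 2-byte sequence.
Byte 1: 0xC5 = 11000101, payload 00101 (5 bits).
Byte 2: 0x84 = 10000100 (10xxxxxx ✓), payload 000100.
Concatenate: 00101000100 = 0x144 (11 bits → U+0144).

U+0144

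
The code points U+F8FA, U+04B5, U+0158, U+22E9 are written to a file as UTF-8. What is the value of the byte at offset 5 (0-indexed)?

0xC5

U+F8FA → 3-byte form EF A3 BA at offsets 0–2.
U+04B5 → 2-byte form D2 B5 at offsets 3–4.
U+0158 → 2-byte form C5 98 at offsets 5–6.
Offset 5 falls in char 3's range; it's byte 1 of C5 98 = 0xC5.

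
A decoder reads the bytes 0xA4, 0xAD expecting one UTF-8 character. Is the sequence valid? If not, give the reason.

invalid (continuation byte with no leading byte)

Byte 0xA4 = 10100100 has the form 10xxxxxx — a continuation byte — but there is no preceding leading byte.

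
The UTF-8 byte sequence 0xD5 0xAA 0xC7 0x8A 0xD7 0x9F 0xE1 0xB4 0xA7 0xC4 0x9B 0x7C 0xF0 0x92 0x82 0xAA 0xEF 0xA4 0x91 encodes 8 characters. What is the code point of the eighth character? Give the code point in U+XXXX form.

U+F911

Offset 0: leading byte 0xD5 = 11010101 → 2-byte char #1 = D5 AA.
Offset 2: leading byte 0xC7 = 11000111 → 2-byte char #2 = C7 8A.
Offset 4: leading byte 0xD7 = 11010111 → 2-byte char #3 = D7 9F.
Offset 6: leading byte 0xE1 = 11100001 → 3-byte char #4 = E1 B4 A7.
Offset 9: leading byte 0xC4 = 11000100 → 2-byte char #5 = C4 9B.
Offset 11: leading byte 0x7C = 01111100 → 1-byte char #6 = 7C.
Offset 12: leading byte 0xF0 = 11110000 → 4-byte char #7 = F0 92 82 AA.
Offset 16: leading byte 0xEF = 11101111 → 3-byte char #8 = EF A4 91.
Leading byte 0xEF = 11101111 matches 1110xxxx → 3-byte sequence.
Byte 1: 0xEF = 11101111, payload 1111 (4 bits).
Byte 2: 0xA4 = 10100100 (10xxxxxx ✓), payload 100100.
Byte 3: 0x91 = 10010001 (10xxxxxx ✓), payload 010001.
Concatenate: 1111100100010001 = 0xF911 (16 bits → U+F911).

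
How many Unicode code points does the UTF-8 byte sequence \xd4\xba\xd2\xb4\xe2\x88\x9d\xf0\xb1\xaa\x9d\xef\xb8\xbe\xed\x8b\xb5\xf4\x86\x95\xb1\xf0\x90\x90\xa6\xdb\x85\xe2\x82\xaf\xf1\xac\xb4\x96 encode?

11

Byte at offset 0: 0xD4 = 11010100 → 2-byte char (#1). Advance 2.
Byte at offset 2: 0xD2 = 11010010 → 2-byte char (#2). Advance 2.
Byte at offset 4: 0xE2 = 11100010 → 3-byte char (#3). Advance 3.
Byte at offset 7: 0xF0 = 11110000 → 4-byte char (#4). Advance 4.
Byte at offset 11: 0xEF = 11101111 → 3-byte char (#5). Advance 3.
Byte at offset 14: 0xED = 11101101 → 3-byte char (#6). Advance 3.
Byte at offset 17: 0xF4 = 11110100 → 4-byte char (#7). Advance 4.
Byte at offset 21: 0xF0 = 11110000 → 4-byte char (#8). Advance 4.
Byte at offset 25: 0xDB = 11011011 → 2-byte char (#9). Advance 2.
Byte at offset 27: 0xE2 = 11100010 → 3-byte char (#10). Advance 3.
Byte at offset 30: 0xF1 = 11110001 → 4-byte char (#11). Advance 4.
Reached end at offset 34 after 11 code points.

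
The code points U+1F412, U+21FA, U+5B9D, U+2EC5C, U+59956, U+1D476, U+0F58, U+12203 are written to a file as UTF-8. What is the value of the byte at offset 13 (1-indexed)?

1-indexed offset 13 is 0-indexed offset 12.
U+1F412 → 4-byte form F0 9F 90 92 at offsets 0–3.
U+21FA → 3-byte form E2 87 BA at offsets 4–6.
U+5B9D → 3-byte form E5 AE 9D at offsets 7–9.
U+2EC5C → 4-byte form F0 AE B1 9C at offsets 10–13.
Offset 12 falls in char 4's range; it's byte 3 of F0 AE B1 9C = 0xB1.

0xB1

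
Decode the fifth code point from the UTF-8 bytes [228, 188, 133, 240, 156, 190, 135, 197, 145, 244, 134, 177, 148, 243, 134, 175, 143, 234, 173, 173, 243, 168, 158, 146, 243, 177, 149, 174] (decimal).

Offset 0: leading byte 0xE4 = 11100100 → 3-byte char #1 = E4 BC 85.
Offset 3: leading byte 0xF0 = 11110000 → 4-byte char #2 = F0 9C BE 87.
Offset 7: leading byte 0xC5 = 11000101 → 2-byte char #3 = C5 91.
Offset 9: leading byte 0xF4 = 11110100 → 4-byte char #4 = F4 86 B1 94.
Offset 13: leading byte 0xF3 = 11110011 → 4-byte char #5 = F3 86 AF 8F.
Leading byte 0xF3 = 11110011 matches 11110xxx → 4-byte sequence.
Byte 1: 0xF3 = 11110011, payload 011 (3 bits).
Byte 2: 0x86 = 10000110 (10xxxxxx ✓), payload 000110.
Byte 3: 0xAF = 10101111 (10xxxxxx ✓), payload 101111.
Byte 4: 0x8F = 10001111 (10xxxxxx ✓), payload 001111.
Concatenate: 011000110101111001111 = 0xC6BCF (21 bits → U+C6BCF).

U+C6BCF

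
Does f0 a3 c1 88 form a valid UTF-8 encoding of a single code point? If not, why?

Leading byte 0xF0 = 11110000 → 4-byte form.
Byte 3 is 0xC1 = 11000001, which is not 10xxxxxx — expected a continuation byte.

invalid (non-continuation byte where continuation expected)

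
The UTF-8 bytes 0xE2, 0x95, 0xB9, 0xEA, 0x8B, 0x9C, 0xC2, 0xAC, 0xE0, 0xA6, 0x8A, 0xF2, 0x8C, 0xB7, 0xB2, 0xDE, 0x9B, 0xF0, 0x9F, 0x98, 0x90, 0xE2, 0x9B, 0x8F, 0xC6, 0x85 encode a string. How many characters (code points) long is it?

Byte at offset 0: 0xE2 = 11100010 → 3-byte char (#1). Advance 3.
Byte at offset 3: 0xEA = 11101010 → 3-byte char (#2). Advance 3.
Byte at offset 6: 0xC2 = 11000010 → 2-byte char (#3). Advance 2.
Byte at offset 8: 0xE0 = 11100000 → 3-byte char (#4). Advance 3.
Byte at offset 11: 0xF2 = 11110010 → 4-byte char (#5). Advance 4.
Byte at offset 15: 0xDE = 11011110 → 2-byte char (#6). Advance 2.
Byte at offset 17: 0xF0 = 11110000 → 4-byte char (#7). Advance 4.
Byte at offset 21: 0xE2 = 11100010 → 3-byte char (#8). Advance 3.
Byte at offset 24: 0xC6 = 11000110 → 2-byte char (#9). Advance 2.
Reached end at offset 26 after 9 code points.

9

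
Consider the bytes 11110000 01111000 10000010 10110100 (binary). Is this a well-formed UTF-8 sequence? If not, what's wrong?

invalid (non-continuation byte where continuation expected)

Leading byte 0xF0 = 11110000 → 4-byte form.
Byte 2 is 0x78 = 01111000, which is not 10xxxxxx — expected a continuation byte.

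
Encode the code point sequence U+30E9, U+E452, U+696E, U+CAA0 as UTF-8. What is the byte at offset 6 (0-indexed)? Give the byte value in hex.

U+30E9 → 3-byte form E3 83 A9 at offsets 0–2.
U+E452 → 3-byte form EE 91 92 at offsets 3–5.
U+696E → 3-byte form E6 A5 AE at offsets 6–8.
Offset 6 falls in char 3's range; it's byte 1 of E6 A5 AE = 0xE6.

0xE6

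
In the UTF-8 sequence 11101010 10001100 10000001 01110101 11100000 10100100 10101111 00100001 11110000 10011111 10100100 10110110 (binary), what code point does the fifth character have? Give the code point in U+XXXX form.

Offset 0: leading byte 0xEA = 11101010 → 3-byte char #1 = EA 8C 81.
Offset 3: leading byte 0x75 = 01110101 → 1-byte char #2 = 75.
Offset 4: leading byte 0xE0 = 11100000 → 3-byte char #3 = E0 A4 AF.
Offset 7: leading byte 0x21 = 00100001 → 1-byte char #4 = 21.
Offset 8: leading byte 0xF0 = 11110000 → 4-byte char #5 = F0 9F A4 B6.
Leading byte 0xF0 = 11110000 matches 11110xxx → 4-byte sequence.
Byte 1: 0xF0 = 11110000, payload 000 (3 bits).
Byte 2: 0x9F = 10011111 (10xxxxxx ✓), payload 011111.
Byte 3: 0xA4 = 10100100 (10xxxxxx ✓), payload 100100.
Byte 4: 0xB6 = 10110110 (10xxxxxx ✓), payload 110110.
Concatenate: 000011111100100110110 = 0x1F936 (21 bits → U+1F936).

U+1F936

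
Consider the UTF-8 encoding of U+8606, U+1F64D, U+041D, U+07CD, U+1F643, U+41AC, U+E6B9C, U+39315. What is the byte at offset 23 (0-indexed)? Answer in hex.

0xB9

U+8606 → 3-byte form E8 98 86 at offsets 0–2.
U+1F64D → 4-byte form F0 9F 99 8D at offsets 3–6.
U+041D → 2-byte form D0 9D at offsets 7–8.
U+07CD → 2-byte form DF 8D at offsets 9–10.
U+1F643 → 4-byte form F0 9F 99 83 at offsets 11–14.
U+41AC → 3-byte form E4 86 AC at offsets 15–17.
U+E6B9C → 4-byte form F3 A6 AE 9C at offsets 18–21.
U+39315 → 4-byte form F0 B9 8C 95 at offsets 22–25.
Offset 23 falls in char 8's range; it's byte 2 of F0 B9 8C 95 = 0xB9.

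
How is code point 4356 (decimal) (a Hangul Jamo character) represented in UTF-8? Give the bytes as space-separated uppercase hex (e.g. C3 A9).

U+1104 = 0x1104 = 4356 decimal. In range U+0800–U+FFFF → 3-byte form: 1110xxxx 10xxxxxx 10xxxxxx.
Binary (16 bits): 0001000100000100.
Split 4+6+6: 0001 | 000100 | 000100.
Byte 1: 11100001 = 0xE1.
Byte 2: 10000100 = 0x84.
Byte 3: 10000100 = 0x84.

E1 84 84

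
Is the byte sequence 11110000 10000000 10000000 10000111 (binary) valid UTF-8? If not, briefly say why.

Leading byte 0xF0 = 11110000 → 4-byte form.
Continuation bytes all match 10xxxxxx. Payload decodes to 0x7.
But 0x7 < 0x10000, the minimum for a 4-byte sequence — this is an overlong encoding.

invalid (overlong encoding)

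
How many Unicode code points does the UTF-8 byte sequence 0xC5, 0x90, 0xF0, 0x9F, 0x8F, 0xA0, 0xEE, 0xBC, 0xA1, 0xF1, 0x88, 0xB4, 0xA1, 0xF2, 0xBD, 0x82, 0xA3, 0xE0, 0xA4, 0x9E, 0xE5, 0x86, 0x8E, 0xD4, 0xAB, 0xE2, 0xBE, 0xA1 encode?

9

Byte at offset 0: 0xC5 = 11000101 → 2-byte char (#1). Advance 2.
Byte at offset 2: 0xF0 = 11110000 → 4-byte char (#2). Advance 4.
Byte at offset 6: 0xEE = 11101110 → 3-byte char (#3). Advance 3.
Byte at offset 9: 0xF1 = 11110001 → 4-byte char (#4). Advance 4.
Byte at offset 13: 0xF2 = 11110010 → 4-byte char (#5). Advance 4.
Byte at offset 17: 0xE0 = 11100000 → 3-byte char (#6). Advance 3.
Byte at offset 20: 0xE5 = 11100101 → 3-byte char (#7). Advance 3.
Byte at offset 23: 0xD4 = 11010100 → 2-byte char (#8). Advance 2.
Byte at offset 25: 0xE2 = 11100010 → 3-byte char (#9). Advance 3.
Reached end at offset 28 after 9 code points.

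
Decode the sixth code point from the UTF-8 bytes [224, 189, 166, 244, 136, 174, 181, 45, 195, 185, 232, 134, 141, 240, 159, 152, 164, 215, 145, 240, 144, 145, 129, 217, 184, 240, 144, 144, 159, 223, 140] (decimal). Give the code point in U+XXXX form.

Offset 0: leading byte 0xE0 = 11100000 → 3-byte char #1 = E0 BD A6.
Offset 3: leading byte 0xF4 = 11110100 → 4-byte char #2 = F4 88 AE B5.
Offset 7: leading byte 0x2D = 00101101 → 1-byte char #3 = 2D.
Offset 8: leading byte 0xC3 = 11000011 → 2-byte char #4 = C3 B9.
Offset 10: leading byte 0xE8 = 11101000 → 3-byte char #5 = E8 86 8D.
Offset 13: leading byte 0xF0 = 11110000 → 4-byte char #6 = F0 9F 98 A4.
Leading byte 0xF0 = 11110000 matches 11110xxx → 4-byte sequence.
Byte 1: 0xF0 = 11110000, payload 000 (3 bits).
Byte 2: 0x9F = 10011111 (10xxxxxx ✓), payload 011111.
Byte 3: 0x98 = 10011000 (10xxxxxx ✓), payload 011000.
Byte 4: 0xA4 = 10100100 (10xxxxxx ✓), payload 100100.
Concatenate: 000011111011000100100 = 0x1F624 (21 bits → U+1F624).

U+1F624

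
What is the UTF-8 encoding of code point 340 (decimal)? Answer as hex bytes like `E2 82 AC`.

C5 94

U+0154 = 0x154 = 340 decimal. In range U+0080–U+07FF → 2-byte form: 110xxxxx 10xxxxxx.
Binary (11 bits): 00101010100.
Split 5+6: 00101 | 010100.
Byte 1: 11000101 = 0xC5.
Byte 2: 10010100 = 0x94.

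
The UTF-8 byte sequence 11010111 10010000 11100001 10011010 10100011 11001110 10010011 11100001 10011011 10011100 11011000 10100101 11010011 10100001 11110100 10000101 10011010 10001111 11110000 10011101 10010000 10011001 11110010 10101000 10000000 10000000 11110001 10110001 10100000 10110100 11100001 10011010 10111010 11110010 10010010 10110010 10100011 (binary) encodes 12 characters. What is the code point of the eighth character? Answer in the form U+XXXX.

Offset 0: leading byte 0xD7 = 11010111 → 2-byte char #1 = D7 90.
Offset 2: leading byte 0xE1 = 11100001 → 3-byte char #2 = E1 9A A3.
Offset 5: leading byte 0xCE = 11001110 → 2-byte char #3 = CE 93.
Offset 7: leading byte 0xE1 = 11100001 → 3-byte char #4 = E1 9B 9C.
Offset 10: leading byte 0xD8 = 11011000 → 2-byte char #5 = D8 A5.
Offset 12: leading byte 0xD3 = 11010011 → 2-byte char #6 = D3 A1.
Offset 14: leading byte 0xF4 = 11110100 → 4-byte char #7 = F4 85 9A 8F.
Offset 18: leading byte 0xF0 = 11110000 → 4-byte char #8 = F0 9D 90 99.
Leading byte 0xF0 = 11110000 matches 11110xxx → 4-byte sequence.
Byte 1: 0xF0 = 11110000, payload 000 (3 bits).
Byte 2: 0x9D = 10011101 (10xxxxxx ✓), payload 011101.
Byte 3: 0x90 = 10010000 (10xxxxxx ✓), payload 010000.
Byte 4: 0x99 = 10011001 (10xxxxxx ✓), payload 011001.
Concatenate: 000011101010000011001 = 0x1D419 (21 bits → U+1D419).

U+1D419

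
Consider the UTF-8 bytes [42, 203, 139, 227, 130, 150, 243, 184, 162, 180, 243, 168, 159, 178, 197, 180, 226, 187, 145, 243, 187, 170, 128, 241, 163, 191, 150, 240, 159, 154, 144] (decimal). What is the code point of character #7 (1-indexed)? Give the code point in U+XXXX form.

Offset 0: leading byte 0x2A = 00101010 → 1-byte char #1 = 2A.
Offset 1: leading byte 0xCB = 11001011 → 2-byte char #2 = CB 8B.
Offset 3: leading byte 0xE3 = 11100011 → 3-byte char #3 = E3 82 96.
Offset 6: leading byte 0xF3 = 11110011 → 4-byte char #4 = F3 B8 A2 B4.
Offset 10: leading byte 0xF3 = 11110011 → 4-byte char #5 = F3 A8 9F B2.
Offset 14: leading byte 0xC5 = 11000101 → 2-byte char #6 = C5 B4.
Offset 16: leading byte 0xE2 = 11100010 → 3-byte char #7 = E2 BB 91.
Leading byte 0xE2 = 11100010 matches 1110xxxx → 3-byte sequence.
Byte 1: 0xE2 = 11100010, payload 0010 (4 bits).
Byte 2: 0xBB = 10111011 (10xxxxxx ✓), payload 111011.
Byte 3: 0x91 = 10010001 (10xxxxxx ✓), payload 010001.
Concatenate: 0010111011010001 = 0x2ED1 (16 bits → U+2ED1).

U+2ED1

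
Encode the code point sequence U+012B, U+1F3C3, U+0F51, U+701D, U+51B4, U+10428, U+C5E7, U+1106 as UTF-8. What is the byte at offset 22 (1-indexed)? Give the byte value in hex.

0xA7

1-indexed offset 22 is 0-indexed offset 21.
U+012B → 2-byte form C4 AB at offsets 0–1.
U+1F3C3 → 4-byte form F0 9F 8F 83 at offsets 2–5.
U+0F51 → 3-byte form E0 BD 91 at offsets 6–8.
U+701D → 3-byte form E7 80 9D at offsets 9–11.
U+51B4 → 3-byte form E5 86 B4 at offsets 12–14.
U+10428 → 4-byte form F0 90 90 A8 at offsets 15–18.
U+C5E7 → 3-byte form EC 97 A7 at offsets 19–21.
Offset 21 falls in char 7's range; it's byte 3 of EC 97 A7 = 0xA7.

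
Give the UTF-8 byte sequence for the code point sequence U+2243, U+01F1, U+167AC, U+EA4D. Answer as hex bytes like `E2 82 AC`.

U+2243: 3-byte form → E2 89 83.
U+01F1: 2-byte form → C7 B1.
U+167AC: 4-byte form → F0 96 9E AC.
U+EA4D: 3-byte form → EE A9 8D.
Concatenated (12 bytes): E2 89 83 C7 B1 F0 96 9E AC EE A9 8D.

E2 89 83 C7 B1 F0 96 9E AC EE A9 8D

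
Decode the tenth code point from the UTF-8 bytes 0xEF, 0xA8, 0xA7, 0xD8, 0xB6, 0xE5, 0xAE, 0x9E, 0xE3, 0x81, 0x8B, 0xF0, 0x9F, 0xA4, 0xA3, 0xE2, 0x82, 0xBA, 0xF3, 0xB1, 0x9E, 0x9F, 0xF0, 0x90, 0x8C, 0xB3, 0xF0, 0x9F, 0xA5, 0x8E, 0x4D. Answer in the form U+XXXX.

U+004D

Offset 0: leading byte 0xEF = 11101111 → 3-byte char #1 = EF A8 A7.
Offset 3: leading byte 0xD8 = 11011000 → 2-byte char #2 = D8 B6.
Offset 5: leading byte 0xE5 = 11100101 → 3-byte char #3 = E5 AE 9E.
Offset 8: leading byte 0xE3 = 11100011 → 3-byte char #4 = E3 81 8B.
Offset 11: leading byte 0xF0 = 11110000 → 4-byte char #5 = F0 9F A4 A3.
Offset 15: leading byte 0xE2 = 11100010 → 3-byte char #6 = E2 82 BA.
Offset 18: leading byte 0xF3 = 11110011 → 4-byte char #7 = F3 B1 9E 9F.
Offset 22: leading byte 0xF0 = 11110000 → 4-byte char #8 = F0 90 8C B3.
Offset 26: leading byte 0xF0 = 11110000 → 4-byte char #9 = F0 9F A5 8E.
Offset 30: leading byte 0x4D = 01001101 → 1-byte char #10 = 4D.
Leading byte 0x4D = 01001101 matches 0xxxxxxx → 1-byte sequence.
Byte 1: 0x4D = 01001101, payload 1001101 (7 bits).
Concatenate: 1001101 = 0x4D (7 bits → U+004D).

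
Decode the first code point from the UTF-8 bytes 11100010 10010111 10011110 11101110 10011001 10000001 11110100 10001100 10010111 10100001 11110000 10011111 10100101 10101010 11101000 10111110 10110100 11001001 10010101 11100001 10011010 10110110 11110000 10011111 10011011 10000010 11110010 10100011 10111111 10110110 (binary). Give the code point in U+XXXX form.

Offset 0: leading byte 0xE2 = 11100010 → 3-byte char #1 = E2 97 9E.
Leading byte 0xE2 = 11100010 matches 1110xxxx → 3-byte sequence.
Byte 1: 0xE2 = 11100010, payload 0010 (4 bits).
Byte 2: 0x97 = 10010111 (10xxxxxx ✓), payload 010111.
Byte 3: 0x9E = 10011110 (10xxxxxx ✓), payload 011110.
Concatenate: 0010010111011110 = 0x25DE (16 bits → U+25DE).

U+25DE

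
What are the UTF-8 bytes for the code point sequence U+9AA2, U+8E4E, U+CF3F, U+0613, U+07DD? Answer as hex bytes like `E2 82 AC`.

U+9AA2: 3-byte form → E9 AA A2.
U+8E4E: 3-byte form → E8 B9 8E.
U+CF3F: 3-byte form → EC BC BF.
U+0613: 2-byte form → D8 93.
U+07DD: 2-byte form → DF 9D.
Concatenated (13 bytes): E9 AA A2 E8 B9 8E EC BC BF D8 93 DF 9D.

E9 AA A2 E8 B9 8E EC BC BF D8 93 DF 9D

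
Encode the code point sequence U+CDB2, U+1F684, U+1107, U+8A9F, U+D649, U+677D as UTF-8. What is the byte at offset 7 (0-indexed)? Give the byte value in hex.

U+CDB2 → 3-byte form EC B6 B2 at offsets 0–2.
U+1F684 → 4-byte form F0 9F 9A 84 at offsets 3–6.
U+1107 → 3-byte form E1 84 87 at offsets 7–9.
Offset 7 falls in char 3's range; it's byte 1 of E1 84 87 = 0xE1.

0xE1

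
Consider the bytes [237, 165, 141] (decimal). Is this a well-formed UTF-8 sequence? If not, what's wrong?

Structurally a 3-byte sequence; payload = 0xD94D.
But 0xD94D is in U+D800–U+DFFF, the surrogate range. Surrogates are not Unicode scalar values and are forbidden in UTF-8.

invalid (encodes a surrogate (U+D800–U+DFFF))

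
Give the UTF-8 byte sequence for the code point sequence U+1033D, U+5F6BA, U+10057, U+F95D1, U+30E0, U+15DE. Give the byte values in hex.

U+1033D: 4-byte form → F0 90 8C BD.
U+5F6BA: 4-byte form → F1 9F 9A BA.
U+10057: 4-byte form → F0 90 81 97.
U+F95D1: 4-byte form → F3 B9 97 91.
U+30E0: 3-byte form → E3 83 A0.
U+15DE: 3-byte form → E1 97 9E.
Concatenated (22 bytes): F0 90 8C BD F1 9F 9A BA F0 90 81 97 F3 B9 97 91 E3 83 A0 E1 97 9E.

F0 90 8C BD F1 9F 9A BA F0 90 81 97 F3 B9 97 91 E3 83 A0 E1 97 9E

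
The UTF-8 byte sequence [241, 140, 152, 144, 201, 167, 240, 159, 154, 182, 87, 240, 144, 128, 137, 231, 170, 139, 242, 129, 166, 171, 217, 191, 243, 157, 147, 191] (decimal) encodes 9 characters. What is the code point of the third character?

Offset 0: leading byte 0xF1 = 11110001 → 4-byte char #1 = F1 8C 98 90.
Offset 4: leading byte 0xC9 = 11001001 → 2-byte char #2 = C9 A7.
Offset 6: leading byte 0xF0 = 11110000 → 4-byte char #3 = F0 9F 9A B6.
Leading byte 0xF0 = 11110000 matches 11110xxx → 4-byte sequence.
Byte 1: 0xF0 = 11110000, payload 000 (3 bits).
Byte 2: 0x9F = 10011111 (10xxxxxx ✓), payload 011111.
Byte 3: 0x9A = 10011010 (10xxxxxx ✓), payload 011010.
Byte 4: 0xB6 = 10110110 (10xxxxxx ✓), payload 110110.
Concatenate: 000011111011010110110 = 0x1F6B6 (21 bits → U+1F6B6).

U+1F6B6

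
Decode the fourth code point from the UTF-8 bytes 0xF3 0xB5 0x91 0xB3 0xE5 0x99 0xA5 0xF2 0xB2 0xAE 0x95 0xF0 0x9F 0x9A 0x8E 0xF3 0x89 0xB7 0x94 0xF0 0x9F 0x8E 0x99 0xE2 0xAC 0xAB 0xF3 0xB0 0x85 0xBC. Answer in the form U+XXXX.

U+1F68E

Offset 0: leading byte 0xF3 = 11110011 → 4-byte char #1 = F3 B5 91 B3.
Offset 4: leading byte 0xE5 = 11100101 → 3-byte char #2 = E5 99 A5.
Offset 7: leading byte 0xF2 = 11110010 → 4-byte char #3 = F2 B2 AE 95.
Offset 11: leading byte 0xF0 = 11110000 → 4-byte char #4 = F0 9F 9A 8E.
Leading byte 0xF0 = 11110000 matches 11110xxx → 4-byte sequence.
Byte 1: 0xF0 = 11110000, payload 000 (3 bits).
Byte 2: 0x9F = 10011111 (10xxxxxx ✓), payload 011111.
Byte 3: 0x9A = 10011010 (10xxxxxx ✓), payload 011010.
Byte 4: 0x8E = 10001110 (10xxxxxx ✓), payload 001110.
Concatenate: 000011111011010001110 = 0x1F68E (21 bits → U+1F68E).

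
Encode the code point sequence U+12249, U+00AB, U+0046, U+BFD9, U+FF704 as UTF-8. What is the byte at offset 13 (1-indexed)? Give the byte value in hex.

1-indexed offset 13 is 0-indexed offset 12.
U+12249 → 4-byte form F0 92 89 89 at offsets 0–3.
U+00AB → 2-byte form C2 AB at offsets 4–5.
U+0046 → 1-byte form 46 at offsets 6–6.
U+BFD9 → 3-byte form EB BF 99 at offsets 7–9.
U+FF704 → 4-byte form F3 BF 9C 84 at offsets 10–13.
Offset 12 falls in char 5's range; it's byte 3 of F3 BF 9C 84 = 0x9C.

0x9C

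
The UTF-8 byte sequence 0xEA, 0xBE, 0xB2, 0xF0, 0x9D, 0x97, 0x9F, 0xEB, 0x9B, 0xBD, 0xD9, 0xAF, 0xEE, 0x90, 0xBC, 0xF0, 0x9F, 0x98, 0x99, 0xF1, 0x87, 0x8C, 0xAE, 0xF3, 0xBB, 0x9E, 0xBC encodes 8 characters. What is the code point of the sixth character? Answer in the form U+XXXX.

Offset 0: leading byte 0xEA = 11101010 → 3-byte char #1 = EA BE B2.
Offset 3: leading byte 0xF0 = 11110000 → 4-byte char #2 = F0 9D 97 9F.
Offset 7: leading byte 0xEB = 11101011 → 3-byte char #3 = EB 9B BD.
Offset 10: leading byte 0xD9 = 11011001 → 2-byte char #4 = D9 AF.
Offset 12: leading byte 0xEE = 11101110 → 3-byte char #5 = EE 90 BC.
Offset 15: leading byte 0xF0 = 11110000 → 4-byte char #6 = F0 9F 98 99.
Leading byte 0xF0 = 11110000 matches 11110xxx → 4-byte sequence.
Byte 1: 0xF0 = 11110000, payload 000 (3 bits).
Byte 2: 0x9F = 10011111 (10xxxxxx ✓), payload 011111.
Byte 3: 0x98 = 10011000 (10xxxxxx ✓), payload 011000.
Byte 4: 0x99 = 10011001 (10xxxxxx ✓), payload 011001.
Concatenate: 000011111011000011001 = 0x1F619 (21 bits → U+1F619).

U+1F619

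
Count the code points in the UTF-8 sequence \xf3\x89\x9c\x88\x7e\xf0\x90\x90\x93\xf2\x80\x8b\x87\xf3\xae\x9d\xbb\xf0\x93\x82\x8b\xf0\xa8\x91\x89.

7

Byte at offset 0: 0xF3 = 11110011 → 4-byte char (#1). Advance 4.
Byte at offset 4: 0x7E = 01111110 → 1-byte char (#2). Advance 1.
Byte at offset 5: 0xF0 = 11110000 → 4-byte char (#3). Advance 4.
Byte at offset 9: 0xF2 = 11110010 → 4-byte char (#4). Advance 4.
Byte at offset 13: 0xF3 = 11110011 → 4-byte char (#5). Advance 4.
Byte at offset 17: 0xF0 = 11110000 → 4-byte char (#6). Advance 4.
Byte at offset 21: 0xF0 = 11110000 → 4-byte char (#7). Advance 4.
Reached end at offset 25 after 7 code points.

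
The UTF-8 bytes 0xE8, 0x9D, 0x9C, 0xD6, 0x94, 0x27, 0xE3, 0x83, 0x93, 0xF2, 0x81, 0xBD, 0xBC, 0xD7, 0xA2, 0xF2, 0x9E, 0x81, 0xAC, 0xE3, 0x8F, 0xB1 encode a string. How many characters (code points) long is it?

Byte at offset 0: 0xE8 = 11101000 → 3-byte char (#1). Advance 3.
Byte at offset 3: 0xD6 = 11010110 → 2-byte char (#2). Advance 2.
Byte at offset 5: 0x27 = 00100111 → 1-byte char (#3). Advance 1.
Byte at offset 6: 0xE3 = 11100011 → 3-byte char (#4). Advance 3.
Byte at offset 9: 0xF2 = 11110010 → 4-byte char (#5). Advance 4.
Byte at offset 13: 0xD7 = 11010111 → 2-byte char (#6). Advance 2.
Byte at offset 15: 0xF2 = 11110010 → 4-byte char (#7). Advance 4.
Byte at offset 19: 0xE3 = 11100011 → 3-byte char (#8). Advance 3.
Reached end at offset 22 after 8 code points.

8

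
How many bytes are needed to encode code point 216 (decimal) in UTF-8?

U+00D8 = 0xD8. UTF-8 uses 1 byte below 0x80, 2 below 0x800, 3 below 0x10000, 4 up to 0x10FFFF. 0xD8 is in U+0080–U+07FF → 2 bytes.

2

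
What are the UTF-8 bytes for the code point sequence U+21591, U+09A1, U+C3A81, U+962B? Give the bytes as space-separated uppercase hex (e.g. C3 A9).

F0 A1 96 91 E0 A6 A1 F3 83 AA 81 E9 98 AB

U+21591: 4-byte form → F0 A1 96 91.
U+09A1: 3-byte form → E0 A6 A1.
U+C3A81: 4-byte form → F3 83 AA 81.
U+962B: 3-byte form → E9 98 AB.
Concatenated (14 bytes): F0 A1 96 91 E0 A6 A1 F3 83 AA 81 E9 98 AB.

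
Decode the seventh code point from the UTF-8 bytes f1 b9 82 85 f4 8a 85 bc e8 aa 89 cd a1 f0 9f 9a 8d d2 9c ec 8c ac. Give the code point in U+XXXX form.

Offset 0: leading byte 0xF1 = 11110001 → 4-byte char #1 = F1 B9 82 85.
Offset 4: leading byte 0xF4 = 11110100 → 4-byte char #2 = F4 8A 85 BC.
Offset 8: leading byte 0xE8 = 11101000 → 3-byte char #3 = E8 AA 89.
Offset 11: leading byte 0xCD = 11001101 → 2-byte char #4 = CD A1.
Offset 13: leading byte 0xF0 = 11110000 → 4-byte char #5 = F0 9F 9A 8D.
Offset 17: leading byte 0xD2 = 11010010 → 2-byte char #6 = D2 9C.
Offset 19: leading byte 0xEC = 11101100 → 3-byte char #7 = EC 8C AC.
Leading byte 0xEC = 11101100 matches 1110xxxx → 3-byte sequence.
Byte 1: 0xEC = 11101100, payload 1100 (4 bits).
Byte 2: 0x8C = 10001100 (10xxxxxx ✓), payload 001100.
Byte 3: 0xAC = 10101100 (10xxxxxx ✓), payload 101100.
Concatenate: 1100001100101100 = 0xC32C (16 bits → U+C32C).

U+C32C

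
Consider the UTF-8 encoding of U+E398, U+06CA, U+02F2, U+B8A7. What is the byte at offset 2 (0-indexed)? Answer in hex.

0x98

U+E398 → 3-byte form EE 8E 98 at offsets 0–2.
Offset 2 falls in char 1's range; it's byte 3 of EE 8E 98 = 0x98.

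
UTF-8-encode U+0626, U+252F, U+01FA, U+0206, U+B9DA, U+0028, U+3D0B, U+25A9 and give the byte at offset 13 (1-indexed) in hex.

0x28

1-indexed offset 13 is 0-indexed offset 12.
U+0626 → 2-byte form D8 A6 at offsets 0–1.
U+252F → 3-byte form E2 94 AF at offsets 2–4.
U+01FA → 2-byte form C7 BA at offsets 5–6.
U+0206 → 2-byte form C8 86 at offsets 7–8.
U+B9DA → 3-byte form EB A7 9A at offsets 9–11.
U+0028 → 1-byte form 28 at offsets 12–12.
Offset 12 falls in char 6's range; it's byte 1 of 28 = 0x28.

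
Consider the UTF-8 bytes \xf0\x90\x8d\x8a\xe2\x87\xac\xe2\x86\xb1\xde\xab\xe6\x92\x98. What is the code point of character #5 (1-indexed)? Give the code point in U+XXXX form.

Offset 0: leading byte 0xF0 = 11110000 → 4-byte char #1 = F0 90 8D 8A.
Offset 4: leading byte 0xE2 = 11100010 → 3-byte char #2 = E2 87 AC.
Offset 7: leading byte 0xE2 = 11100010 → 3-byte char #3 = E2 86 B1.
Offset 10: leading byte 0xDE = 11011110 → 2-byte char #4 = DE AB.
Offset 12: leading byte 0xE6 = 11100110 → 3-byte char #5 = E6 92 98.
Leading byte 0xE6 = 11100110 matches 1110xxxx → 3-byte sequence.
Byte 1: 0xE6 = 11100110, payload 0110 (4 bits).
Byte 2: 0x92 = 10010010 (10xxxxxx ✓), payload 010010.
Byte 3: 0x98 = 10011000 (10xxxxxx ✓), payload 011000.
Concatenate: 0110010010011000 = 0x6498 (16 bits → U+6498).

U+6498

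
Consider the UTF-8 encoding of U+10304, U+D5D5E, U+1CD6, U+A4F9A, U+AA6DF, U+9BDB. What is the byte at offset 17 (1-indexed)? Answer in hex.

1-indexed offset 17 is 0-indexed offset 16.
U+10304 → 4-byte form F0 90 8C 84 at offsets 0–3.
U+D5D5E → 4-byte form F3 95 B5 9E at offsets 4–7.
U+1CD6 → 3-byte form E1 B3 96 at offsets 8–10.
U+A4F9A → 4-byte form F2 A4 BE 9A at offsets 11–14.
U+AA6DF → 4-byte form F2 AA 9B 9F at offsets 15–18.
Offset 16 falls in char 5's range; it's byte 2 of F2 AA 9B 9F = 0xAA.

0xAA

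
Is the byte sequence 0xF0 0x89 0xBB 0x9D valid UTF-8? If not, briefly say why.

Leading byte 0xF0 = 11110000 → 4-byte form.
Continuation bytes all match 10xxxxxx. Payload decodes to 0x9EDD.
But 0x9EDD < 0x10000, the minimum for a 4-byte sequence — this is an overlong encoding.

invalid (overlong encoding)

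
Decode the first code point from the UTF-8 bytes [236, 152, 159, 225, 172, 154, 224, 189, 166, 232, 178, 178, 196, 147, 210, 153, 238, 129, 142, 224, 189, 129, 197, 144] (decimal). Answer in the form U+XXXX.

Offset 0: leading byte 0xEC = 11101100 → 3-byte char #1 = EC 98 9F.
Leading byte 0xEC = 11101100 matches 1110xxxx → 3-byte sequence.
Byte 1: 0xEC = 11101100, payload 1100 (4 bits).
Byte 2: 0x98 = 10011000 (10xxxxxx ✓), payload 011000.
Byte 3: 0x9F = 10011111 (10xxxxxx ✓), payload 011111.
Concatenate: 1100011000011111 = 0xC61F (16 bits → U+C61F).

U+C61F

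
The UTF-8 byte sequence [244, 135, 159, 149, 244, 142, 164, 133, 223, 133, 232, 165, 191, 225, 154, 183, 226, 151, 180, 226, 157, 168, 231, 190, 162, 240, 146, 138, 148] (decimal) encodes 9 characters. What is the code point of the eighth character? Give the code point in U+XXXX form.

U+7FA2

Offset 0: leading byte 0xF4 = 11110100 → 4-byte char #1 = F4 87 9F 95.
Offset 4: leading byte 0xF4 = 11110100 → 4-byte char #2 = F4 8E A4 85.
Offset 8: leading byte 0xDF = 11011111 → 2-byte char #3 = DF 85.
Offset 10: leading byte 0xE8 = 11101000 → 3-byte char #4 = E8 A5 BF.
Offset 13: leading byte 0xE1 = 11100001 → 3-byte char #5 = E1 9A B7.
Offset 16: leading byte 0xE2 = 11100010 → 3-byte char #6 = E2 97 B4.
Offset 19: leading byte 0xE2 = 11100010 → 3-byte char #7 = E2 9D A8.
Offset 22: leading byte 0xE7 = 11100111 → 3-byte char #8 = E7 BE A2.
Leading byte 0xE7 = 11100111 matches 1110xxxx → 3-byte sequence.
Byte 1: 0xE7 = 11100111, payload 0111 (4 bits).
Byte 2: 0xBE = 10111110 (10xxxxxx ✓), payload 111110.
Byte 3: 0xA2 = 10100010 (10xxxxxx ✓), payload 100010.
Concatenate: 0111111110100010 = 0x7FA2 (16 bits → U+7FA2).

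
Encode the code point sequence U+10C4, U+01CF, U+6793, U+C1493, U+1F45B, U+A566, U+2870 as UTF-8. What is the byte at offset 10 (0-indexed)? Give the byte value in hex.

U+10C4 → 3-byte form E1 83 84 at offsets 0–2.
U+01CF → 2-byte form C7 8F at offsets 3–4.
U+6793 → 3-byte form E6 9E 93 at offsets 5–7.
U+C1493 → 4-byte form F3 81 92 93 at offsets 8–11.
Offset 10 falls in char 4's range; it's byte 3 of F3 81 92 93 = 0x92.

0x92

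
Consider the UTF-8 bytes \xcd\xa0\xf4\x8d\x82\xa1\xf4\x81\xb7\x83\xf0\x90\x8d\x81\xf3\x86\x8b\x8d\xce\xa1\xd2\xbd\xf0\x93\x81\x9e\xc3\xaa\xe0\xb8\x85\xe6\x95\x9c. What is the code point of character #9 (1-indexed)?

U+00EA

Offset 0: leading byte 0xCD = 11001101 → 2-byte char #1 = CD A0.
Offset 2: leading byte 0xF4 = 11110100 → 4-byte char #2 = F4 8D 82 A1.
Offset 6: leading byte 0xF4 = 11110100 → 4-byte char #3 = F4 81 B7 83.
Offset 10: leading byte 0xF0 = 11110000 → 4-byte char #4 = F0 90 8D 81.
Offset 14: leading byte 0xF3 = 11110011 → 4-byte char #5 = F3 86 8B 8D.
Offset 18: leading byte 0xCE = 11001110 → 2-byte char #6 = CE A1.
Offset 20: leading byte 0xD2 = 11010010 → 2-byte char #7 = D2 BD.
Offset 22: leading byte 0xF0 = 11110000 → 4-byte char #8 = F0 93 81 9E.
Offset 26: leading byte 0xC3 = 11000011 → 2-byte char #9 = C3 AA.
Leading byte 0xC3 = 11000011 matches 110xxxxx → 2-byte sequence.
Byte 1: 0xC3 = 11000011, payload 00011 (5 bits).
Byte 2: 0xAA = 10101010 (10xxxxxx ✓), payload 101010.
Concatenate: 00011101010 = 0xEA (11 bits → U+00EA).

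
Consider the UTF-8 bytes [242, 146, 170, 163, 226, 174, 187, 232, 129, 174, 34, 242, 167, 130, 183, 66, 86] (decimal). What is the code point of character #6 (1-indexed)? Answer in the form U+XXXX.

U+0042

Offset 0: leading byte 0xF2 = 11110010 → 4-byte char #1 = F2 92 AA A3.
Offset 4: leading byte 0xE2 = 11100010 → 3-byte char #2 = E2 AE BB.
Offset 7: leading byte 0xE8 = 11101000 → 3-byte char #3 = E8 81 AE.
Offset 10: leading byte 0x22 = 00100010 → 1-byte char #4 = 22.
Offset 11: leading byte 0xF2 = 11110010 → 4-byte char #5 = F2 A7 82 B7.
Offset 15: leading byte 0x42 = 01000010 → 1-byte char #6 = 42.
Leading byte 0x42 = 01000010 matches 0xxxxxxx → 1-byte sequence.
Byte 1: 0x42 = 01000010, payload 1000010 (7 bits).
Concatenate: 1000010 = 0x42 (7 bits → U+0042).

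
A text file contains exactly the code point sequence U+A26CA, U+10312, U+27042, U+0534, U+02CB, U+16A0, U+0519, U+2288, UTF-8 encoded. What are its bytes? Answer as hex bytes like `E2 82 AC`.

F2 A2 9B 8A F0 90 8C 92 F0 A7 81 82 D4 B4 CB 8B E1 9A A0 D4 99 E2 8A 88

U+A26CA: 4-byte form → F2 A2 9B 8A.
U+10312: 4-byte form → F0 90 8C 92.
U+27042: 4-byte form → F0 A7 81 82.
U+0534: 2-byte form → D4 B4.
U+02CB: 2-byte form → CB 8B.
U+16A0: 3-byte form → E1 9A A0.
U+0519: 2-byte form → D4 99.
U+2288: 3-byte form → E2 8A 88.
Concatenated (24 bytes): F2 A2 9B 8A F0 90 8C 92 F0 A7 81 82 D4 B4 CB 8B E1 9A A0 D4 99 E2 8A 88.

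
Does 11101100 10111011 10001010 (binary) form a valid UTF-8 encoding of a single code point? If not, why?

Leading byte 0xEC = 11101100 → 3-byte form.
Continuation bytes 0xBB=10111011, 0x8A=10001010 all match 10xxxxxx.
Decoded value 0xCECA is ≥ 0x800 (shortest form) and not a surrogate.

valid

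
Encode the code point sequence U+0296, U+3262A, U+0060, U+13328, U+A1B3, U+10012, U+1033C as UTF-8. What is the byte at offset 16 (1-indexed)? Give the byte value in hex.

0x90

1-indexed offset 16 is 0-indexed offset 15.
U+0296 → 2-byte form CA 96 at offsets 0–1.
U+3262A → 4-byte form F0 B2 98 AA at offsets 2–5.
U+0060 → 1-byte form 60 at offsets 6–6.
U+13328 → 4-byte form F0 93 8C A8 at offsets 7–10.
U+A1B3 → 3-byte form EA 86 B3 at offsets 11–13.
U+10012 → 4-byte form F0 90 80 92 at offsets 14–17.
Offset 15 falls in char 6's range; it's byte 2 of F0 90 80 92 = 0x90.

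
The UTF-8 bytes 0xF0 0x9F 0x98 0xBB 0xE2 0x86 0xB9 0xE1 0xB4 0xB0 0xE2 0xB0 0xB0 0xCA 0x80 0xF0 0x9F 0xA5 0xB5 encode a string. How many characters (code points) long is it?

6

Byte at offset 0: 0xF0 = 11110000 → 4-byte char (#1). Advance 4.
Byte at offset 4: 0xE2 = 11100010 → 3-byte char (#2). Advance 3.
Byte at offset 7: 0xE1 = 11100001 → 3-byte char (#3). Advance 3.
Byte at offset 10: 0xE2 = 11100010 → 3-byte char (#4). Advance 3.
Byte at offset 13: 0xCA = 11001010 → 2-byte char (#5). Advance 2.
Byte at offset 15: 0xF0 = 11110000 → 4-byte char (#6). Advance 4.
Reached end at offset 19 after 6 code points.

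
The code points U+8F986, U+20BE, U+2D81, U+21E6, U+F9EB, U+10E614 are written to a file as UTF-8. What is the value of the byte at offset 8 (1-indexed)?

0xE2

1-indexed offset 8 is 0-indexed offset 7.
U+8F986 → 4-byte form F2 8F A6 86 at offsets 0–3.
U+20BE → 3-byte form E2 82 BE at offsets 4–6.
U+2D81 → 3-byte form E2 B6 81 at offsets 7–9.
Offset 7 falls in char 3's range; it's byte 1 of E2 B6 81 = 0xE2.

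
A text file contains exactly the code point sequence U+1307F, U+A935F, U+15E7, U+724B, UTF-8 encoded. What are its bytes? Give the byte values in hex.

F0 93 81 BF F2 A9 8D 9F E1 97 A7 E7 89 8B

U+1307F: 4-byte form → F0 93 81 BF.
U+A935F: 4-byte form → F2 A9 8D 9F.
U+15E7: 3-byte form → E1 97 A7.
U+724B: 3-byte form → E7 89 8B.
Concatenated (14 bytes): F0 93 81 BF F2 A9 8D 9F E1 97 A7 E7 89 8B.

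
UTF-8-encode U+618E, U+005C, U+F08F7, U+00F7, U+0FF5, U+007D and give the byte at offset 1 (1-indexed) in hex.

0xE6

1-indexed offset 1 is 0-indexed offset 0.
U+618E → 3-byte form E6 86 8E at offsets 0–2.
Offset 0 falls in char 1's range; it's byte 1 of E6 86 8E = 0xE6.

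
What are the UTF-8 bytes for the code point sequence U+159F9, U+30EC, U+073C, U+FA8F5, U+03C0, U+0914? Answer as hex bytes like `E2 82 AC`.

F0 95 A7 B9 E3 83 AC DC BC F3 BA A3 B5 CF 80 E0 A4 94

U+159F9: 4-byte form → F0 95 A7 B9.
U+30EC: 3-byte form → E3 83 AC.
U+073C: 2-byte form → DC BC.
U+FA8F5: 4-byte form → F3 BA A3 B5.
U+03C0: 2-byte form → CF 80.
U+0914: 3-byte form → E0 A4 94.
Concatenated (18 bytes): F0 95 A7 B9 E3 83 AC DC BC F3 BA A3 B5 CF 80 E0 A4 94.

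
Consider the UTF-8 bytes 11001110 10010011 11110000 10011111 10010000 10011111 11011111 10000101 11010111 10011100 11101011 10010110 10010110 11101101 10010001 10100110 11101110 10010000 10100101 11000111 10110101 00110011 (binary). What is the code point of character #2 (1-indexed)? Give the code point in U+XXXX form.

U+1F41F

Offset 0: leading byte 0xCE = 11001110 → 2-byte char #1 = CE 93.
Offset 2: leading byte 0xF0 = 11110000 → 4-byte char #2 = F0 9F 90 9F.
Leading byte 0xF0 = 11110000 matches 11110xxx → 4-byte sequence.
Byte 1: 0xF0 = 11110000, payload 000 (3 bits).
Byte 2: 0x9F = 10011111 (10xxxxxx ✓), payload 011111.
Byte 3: 0x90 = 10010000 (10xxxxxx ✓), payload 010000.
Byte 4: 0x9F = 10011111 (10xxxxxx ✓), payload 011111.
Concatenate: 000011111010000011111 = 0x1F41F (21 bits → U+1F41F).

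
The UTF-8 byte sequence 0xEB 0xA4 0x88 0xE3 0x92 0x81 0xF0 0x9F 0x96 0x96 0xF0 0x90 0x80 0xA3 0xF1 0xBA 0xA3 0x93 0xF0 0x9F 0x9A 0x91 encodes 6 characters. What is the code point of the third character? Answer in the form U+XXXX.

Offset 0: leading byte 0xEB = 11101011 → 3-byte char #1 = EB A4 88.
Offset 3: leading byte 0xE3 = 11100011 → 3-byte char #2 = E3 92 81.
Offset 6: leading byte 0xF0 = 11110000 → 4-byte char #3 = F0 9F 96 96.
Leading byte 0xF0 = 11110000 matches 11110xxx → 4-byte sequence.
Byte 1: 0xF0 = 11110000, payload 000 (3 bits).
Byte 2: 0x9F = 10011111 (10xxxxxx ✓), payload 011111.
Byte 3: 0x96 = 10010110 (10xxxxxx ✓), payload 010110.
Byte 4: 0x96 = 10010110 (10xxxxxx ✓), payload 010110.
Concatenate: 000011111010110010110 = 0x1F596 (21 bits → U+1F596).

U+1F596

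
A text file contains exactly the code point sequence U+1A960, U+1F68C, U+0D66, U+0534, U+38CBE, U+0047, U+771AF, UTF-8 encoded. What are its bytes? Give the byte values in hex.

F0 9A A5 A0 F0 9F 9A 8C E0 B5 A6 D4 B4 F0 B8 B2 BE 47 F1 B7 86 AF

U+1A960: 4-byte form → F0 9A A5 A0.
U+1F68C: 4-byte form → F0 9F 9A 8C.
U+0D66: 3-byte form → E0 B5 A6.
U+0534: 2-byte form → D4 B4.
U+38CBE: 4-byte form → F0 B8 B2 BE.
U+0047: 1-byte form → 47.
U+771AF: 4-byte form → F1 B7 86 AF.
Concatenated (22 bytes): F0 9A A5 A0 F0 9F 9A 8C E0 B5 A6 D4 B4 F0 B8 B2 BE 47 F1 B7 86 AF.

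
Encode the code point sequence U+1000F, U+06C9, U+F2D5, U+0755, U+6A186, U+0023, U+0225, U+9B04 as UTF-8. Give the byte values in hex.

U+1000F: 4-byte form → F0 90 80 8F.
U+06C9: 2-byte form → DB 89.
U+F2D5: 3-byte form → EF 8B 95.
U+0755: 2-byte form → DD 95.
U+6A186: 4-byte form → F1 AA 86 86.
U+0023: 1-byte form → 23.
U+0225: 2-byte form → C8 A5.
U+9B04: 3-byte form → E9 AC 84.
Concatenated (21 bytes): F0 90 80 8F DB 89 EF 8B 95 DD 95 F1 AA 86 86 23 C8 A5 E9 AC 84.

F0 90 80 8F DB 89 EF 8B 95 DD 95 F1 AA 86 86 23 C8 A5 E9 AC 84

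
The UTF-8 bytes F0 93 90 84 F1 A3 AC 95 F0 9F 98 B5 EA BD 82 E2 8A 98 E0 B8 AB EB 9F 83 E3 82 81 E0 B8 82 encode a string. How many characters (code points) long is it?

Byte at offset 0: 0xF0 = 11110000 → 4-byte char (#1). Advance 4.
Byte at offset 4: 0xF1 = 11110001 → 4-byte char (#2). Advance 4.
Byte at offset 8: 0xF0 = 11110000 → 4-byte char (#3). Advance 4.
Byte at offset 12: 0xEA = 11101010 → 3-byte char (#4). Advance 3.
Byte at offset 15: 0xE2 = 11100010 → 3-byte char (#5). Advance 3.
Byte at offset 18: 0xE0 = 11100000 → 3-byte char (#6). Advance 3.
Byte at offset 21: 0xEB = 11101011 → 3-byte char (#7). Advance 3.
Byte at offset 24: 0xE3 = 11100011 → 3-byte char (#8). Advance 3.
Byte at offset 27: 0xE0 = 11100000 → 3-byte char (#9). Advance 3.
Reached end at offset 30 after 9 code points.

9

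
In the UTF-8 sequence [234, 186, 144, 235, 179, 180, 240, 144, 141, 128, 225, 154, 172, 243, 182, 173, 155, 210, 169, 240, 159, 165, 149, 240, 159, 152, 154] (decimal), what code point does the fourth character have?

Offset 0: leading byte 0xEA = 11101010 → 3-byte char #1 = EA BA 90.
Offset 3: leading byte 0xEB = 11101011 → 3-byte char #2 = EB B3 B4.
Offset 6: leading byte 0xF0 = 11110000 → 4-byte char #3 = F0 90 8D 80.
Offset 10: leading byte 0xE1 = 11100001 → 3-byte char #4 = E1 9A AC.
Leading byte 0xE1 = 11100001 matches 1110xxxx → 3-byte sequence.
Byte 1: 0xE1 = 11100001, payload 0001 (4 bits).
Byte 2: 0x9A = 10011010 (10xxxxxx ✓), payload 011010.
Byte 3: 0xAC = 10101100 (10xxxxxx ✓), payload 101100.
Concatenate: 0001011010101100 = 0x16AC (16 bits → U+16AC).

U+16AC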